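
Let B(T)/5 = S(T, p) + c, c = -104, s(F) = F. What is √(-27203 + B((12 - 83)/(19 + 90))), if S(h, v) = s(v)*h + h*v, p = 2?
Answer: I*√329531743/109 ≈ 166.54*I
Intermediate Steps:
S(h, v) = 2*h*v (S(h, v) = v*h + h*v = h*v + h*v = 2*h*v)
B(T) = -520 + 20*T (B(T) = 5*(2*T*2 - 104) = 5*(4*T - 104) = 5*(-104 + 4*T) = -520 + 20*T)
√(-27203 + B((12 - 83)/(19 + 90))) = √(-27203 + (-520 + 20*((12 - 83)/(19 + 90)))) = √(-27203 + (-520 + 20*(-71/109))) = √(-27203 + (-520 - 1420/109)) = √(-27203 - 58100/109) = √(-3023227/109) = I*√329531743/109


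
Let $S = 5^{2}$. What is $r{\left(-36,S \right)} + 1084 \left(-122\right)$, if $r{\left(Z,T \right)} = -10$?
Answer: $-132258$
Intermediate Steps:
$S = 25$
$r{\left(-36,S \right)} + 1084 \left(-122\right) = -10 + 1084 \left(-122\right) = -10 - 132248 = -132258$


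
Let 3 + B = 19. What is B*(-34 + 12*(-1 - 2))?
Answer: -1120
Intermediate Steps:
B = 16 (B = -3 + 19 = 16)
B*(-34 + 12*(-1 - 2)) = 16*(-34 + 12*(-1 - 2)) = 16*(-34 + 12*(-3)) = 16*(-34 - 36) = 16*(-70) = -1120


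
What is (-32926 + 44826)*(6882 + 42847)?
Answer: 591775100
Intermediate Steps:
(-32926 + 44826)*(6882 + 42847) = 11900*49729 = 591775100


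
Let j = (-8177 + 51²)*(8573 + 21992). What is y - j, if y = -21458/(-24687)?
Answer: 4207416293738/24687 ≈ 1.7043e+8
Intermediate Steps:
y = 21458/24687 (y = -21458*(-1/24687) = 21458/24687 ≈ 0.86920)
j = -170430440 (j = (-8177 + 2601)*30565 = -5576*30565 = -170430440)
y - j = 21458/24687 - 1*(-170430440) = 21458/24687 + 170430440 = 4207416293738/24687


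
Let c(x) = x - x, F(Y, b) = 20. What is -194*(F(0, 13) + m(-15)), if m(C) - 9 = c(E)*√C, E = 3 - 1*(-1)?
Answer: -5626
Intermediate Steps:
E = 4 (E = 3 + 1 = 4)
c(x) = 0
m(C) = 9 (m(C) = 9 + 0*√C = 9 + 0 = 9)
-194*(F(0, 13) + m(-15)) = -194*(20 + 9) = -194*29 = -5626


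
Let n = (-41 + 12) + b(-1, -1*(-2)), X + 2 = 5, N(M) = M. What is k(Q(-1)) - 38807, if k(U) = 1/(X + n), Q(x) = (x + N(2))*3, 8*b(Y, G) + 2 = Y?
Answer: -8188285/211 ≈ -38807.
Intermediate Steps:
b(Y, G) = -¼ + Y/8
X = 3 (X = -2 + 5 = 3)
Q(x) = 6 + 3*x (Q(x) = (x + 2)*3 = (2 + x)*3 = 6 + 3*x)
n = -235/8 (n = (-41 + 12) + (-¼ + (⅛)*(-1)) = -29 + (-¼ - ⅛) = -29 - 3/8 = -235/8 ≈ -29.375)
k(U) = -8/211 (k(U) = 1/(3 - 235/8) = 1/(-211/8) = -8/211)
k(Q(-1)) - 38807 = -8/211 - 38807 = -8188285/211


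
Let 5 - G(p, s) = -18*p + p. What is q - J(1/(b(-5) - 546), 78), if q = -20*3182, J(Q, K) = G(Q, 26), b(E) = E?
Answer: -35068378/551 ≈ -63645.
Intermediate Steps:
G(p, s) = 5 + 17*p (G(p, s) = 5 - (-18*p + p) = 5 - (-17)*p = 5 + 17*p)
J(Q, K) = 5 + 17*Q
q = -63640
q - J(1/(b(-5) - 546), 78) = -63640 - (5 + 17/(-5 - 546)) = -63640 - (5 + 17/(-551)) = -63640 - (5 + 17*(-1/551)) = -63640 - (5 - 17/551) = -63640 - 1*2738/551 = -63640 - 2738/551 = -35068378/551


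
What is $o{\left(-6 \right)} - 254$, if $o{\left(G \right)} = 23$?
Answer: $-231$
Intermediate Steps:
$o{\left(-6 \right)} - 254 = 23 - 254 = -231$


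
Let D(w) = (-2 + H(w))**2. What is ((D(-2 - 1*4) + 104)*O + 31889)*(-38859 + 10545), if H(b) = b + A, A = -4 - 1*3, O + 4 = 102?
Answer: -1815805134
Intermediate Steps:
O = 98 (O = -4 + 102 = 98)
A = -7 (A = -4 - 3 = -7)
H(b) = -7 + b (H(b) = b - 7 = -7 + b)
D(w) = (-9 + w)**2 (D(w) = (-2 + (-7 + w))**2 = (-9 + w)**2)
((D(-2 - 1*4) + 104)*O + 31889)*(-38859 + 10545) = (((-9 + (-2 - 1*4))**2 + 104)*98 + 31889)*(-38859 + 10545) = (((-9 + (-2 - 4))**2 + 104)*98 + 31889)*(-28314) = (((-9 - 6)**2 + 104)*98 + 31889)*(-28314) = (((-15)**2 + 104)*98 + 31889)*(-28314) = ((225 + 104)*98 + 31889)*(-28314) = (329*98 + 31889)*(-28314) = (32242 + 31889)*(-28314) = 64131*(-28314) = -1815805134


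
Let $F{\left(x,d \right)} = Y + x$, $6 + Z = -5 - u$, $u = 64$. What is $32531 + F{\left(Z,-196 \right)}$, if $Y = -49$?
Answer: $32407$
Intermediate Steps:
$Z = -75$ ($Z = -6 - 69 = -75$)
$F{\left(x,d \right)} = -49 + x$
$32531 + F{\left(Z,-196 \right)} = 32531 - 124 = 32407$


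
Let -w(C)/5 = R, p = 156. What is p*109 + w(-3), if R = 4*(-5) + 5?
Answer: 17079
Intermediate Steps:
R = -15 (R = -20 + 5 = -15)
w(C) = 75 (w(C) = -5*(-15) = 75)
p*109 + w(-3) = 156*109 + 75 = 17004 + 75 = 17079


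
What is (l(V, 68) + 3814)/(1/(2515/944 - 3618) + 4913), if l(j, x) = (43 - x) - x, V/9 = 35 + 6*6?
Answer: 12699315317/16767463757 ≈ 0.75738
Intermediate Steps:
V = 639 (V = 9*(35 + 6*6) = 9*(35 + 36) = 9*71 = 639)
l(j, x) = 43 - 2*x
(l(V, 68) + 3814)/(1/(2515/944 - 3618) + 4913) = ((43 - 2*68) + 3814)/(1/(2515/944 - 3618) + 4913) = ((43 - 136) + 3814)/(1/(2515*(1/944) - 3618) + 4913) = (-93 + 3814)/(1/(2515/944 - 3618) + 4913) = 3721/(1/(-3412877/944) + 4913) = 3721/(-944/3412877 + 4913) = 3721/(16767463757/3412877) = 3721*(3412877/16767463757) = 12699315317/16767463757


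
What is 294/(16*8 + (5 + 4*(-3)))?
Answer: 294/121 ≈ 2.4298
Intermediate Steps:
294/(16*8 + (5 + 4*(-3))) = 294/(128 + (5 - 12)) = 294/(128 - 7) = 294/121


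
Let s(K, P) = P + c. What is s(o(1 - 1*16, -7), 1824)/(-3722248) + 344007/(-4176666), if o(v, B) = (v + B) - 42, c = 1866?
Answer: -35996979591/431849629588 ≈ -0.083355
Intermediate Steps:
o(v, B) = -42 + B + v (o(v, B) = (B + v) - 42 = -42 + B + v)
s(K, P) = 1866 + P (s(K, P) = P + 1866 = 1866 + P)
s(o(1 - 1*16, -7), 1824)/(-3722248) + 344007/(-4176666) = (1866 + 1824)/(-3722248) + 344007/(-4176666) = 3690*(-1/3722248) + 344007*(-1/4176666) = -1845/1861124 - 38223/464074 = -35996979591/431849629588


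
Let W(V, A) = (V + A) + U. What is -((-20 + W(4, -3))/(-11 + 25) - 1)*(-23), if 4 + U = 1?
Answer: -414/7 ≈ -59.143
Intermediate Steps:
U = -3 (U = -4 + 1 = -3)
W(V, A) = -3 + A + V (W(V, A) = (V + A) - 3 = (A + V) - 3 = -3 + A + V)
-((-20 + W(4, -3))/(-11 + 25) - 1)*(-23) = -((-20 + (-3 - 3 + 4))/(-11 + 25) - 1)*(-23) = -((-20 - 2)/14 - 1)*(-23) = -(-22*1/14 - 1)*(-23) = -(-11/7 - 1)*(-23) = -(-18)*(-23)/7 = -1*414/7 = -414/7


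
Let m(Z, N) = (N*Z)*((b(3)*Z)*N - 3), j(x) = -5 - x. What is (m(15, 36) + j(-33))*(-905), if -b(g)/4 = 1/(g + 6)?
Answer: 118728760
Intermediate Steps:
b(g) = -4/(6 + g) (b(g) = -4/(g + 6) = -4/(6 + g))
m(Z, N) = N*Z*(-3 - 4*N*Z/9) (m(Z, N) = (N*Z)*(((-4/(6 + 3))*Z)*N - 3) = (N*Z)*(((-4/9)*Z)*N - 3) = (N*Z)*(((-4*1/9)*Z)*N - 3) = (N*Z)*((-4*Z/9)*N - 3) = (N*Z)*(-4*N*Z/9 - 3) = (N*Z)*(-3 - 4*N*Z/9) = N*Z*(-3 - 4*N*Z/9))
(m(15, 36) + j(-33))*(-905) = ((1/9)*36*15*(-27 - 4*36*15) + (-5 - 1*(-33)))*(-905) = ((1/9)*36*15*(-27 - 2160) + (-5 + 33))*(-905) = ((1/9)*36*15*(-2187) + 28)*(-905) = (-131220 + 28)*(-905) = -131192*(-905) = 118728760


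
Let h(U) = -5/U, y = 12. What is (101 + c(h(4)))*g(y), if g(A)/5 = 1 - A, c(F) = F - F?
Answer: -5555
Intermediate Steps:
c(F) = 0
g(A) = 5 - 5*A (g(A) = 5*(1 - A) = 5 - 5*A)
(101 + c(h(4)))*g(y) = (101 + 0)*(5 - 5*12) = 101*(5 - 60) = 101*(-55) = -5555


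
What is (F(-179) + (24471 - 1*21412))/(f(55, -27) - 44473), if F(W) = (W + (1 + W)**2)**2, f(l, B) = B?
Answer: -248142021/11125 ≈ -22305.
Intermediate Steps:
(F(-179) + (24471 - 1*21412))/(f(55, -27) - 44473) = ((-179 + (1 - 179)**2)**2 + (24471 - 1*21412))/(-27 - 44473) = ((-179 + (-178)**2)**2 + (24471 - 21412))/(-44500) = ((-179 + 31684)**2 + 3059)*(-1/44500) = (31505**2 + 3059)*(-1/44500) = (992565025 + 3059)*(-1/44500) = 992568084*(-1/44500) = -248142021/11125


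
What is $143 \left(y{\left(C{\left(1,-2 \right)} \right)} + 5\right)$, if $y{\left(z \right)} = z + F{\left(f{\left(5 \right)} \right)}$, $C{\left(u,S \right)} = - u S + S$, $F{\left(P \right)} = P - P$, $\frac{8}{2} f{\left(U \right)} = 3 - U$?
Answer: $715$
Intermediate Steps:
$f{\left(U \right)} = \frac{3}{4} - \frac{U}{4}$ ($f{\left(U \right)} = \frac{3 - U}{4} = \frac{3}{4} - \frac{U}{4}$)
$F{\left(P \right)} = 0$
$C{\left(u,S \right)} = S - S u$ ($C{\left(u,S \right)} = - S u + S = S - S u$)
$y{\left(z \right)} = z$ ($y{\left(z \right)} = z + 0 = z$)
$143 \left(y{\left(C{\left(1,-2 \right)} \right)} + 5\right) = 143 \left(- 2 \left(1 - 1\right) + 5\right) = 143 \left(\left(-2\right) 0 + 5\right) = 143 \left(0 + 5\right) = 143 \cdot 5 = 715$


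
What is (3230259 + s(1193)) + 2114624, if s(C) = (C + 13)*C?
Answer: 6783641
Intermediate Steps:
s(C) = C*(13 + C) (s(C) = (13 + C)*C = C*(13 + C))
(3230259 + s(1193)) + 2114624 = (3230259 + 1193*(13 + 1193)) + 2114624 = (3230259 + 1193*1206) + 2114624 = (3230259 + 1438758) + 2114624 = 4669017 + 2114624 = 6783641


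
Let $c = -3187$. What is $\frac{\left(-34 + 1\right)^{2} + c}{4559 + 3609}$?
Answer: $- \frac{1049}{4084} \approx -0.25686$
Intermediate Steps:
$\frac{\left(-34 + 1\right)^{2} + c}{4559 + 3609} = \frac{\left(-34 + 1\right)^{2} - 3187}{4559 + 3609} = \frac{\left(-33\right)^{2} - 3187}{8168} = \left(1089 - 3187\right) \frac{1}{8168} = \left(-2098\right) \frac{1}{8168} = - \frac{1049}{4084}$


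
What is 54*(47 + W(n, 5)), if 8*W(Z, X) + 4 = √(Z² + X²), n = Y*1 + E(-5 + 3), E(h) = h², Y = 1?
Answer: 2511 + 135*√2/4 ≈ 2558.7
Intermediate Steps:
n = 5 (n = 1*1 + (-5 + 3)² = 1 + (-2)² = 1 + 4 = 5)
W(Z, X) = -½ + √(X² + Z²)/8 (W(Z, X) = -½ + √(Z² + X²)/8 = -½ + √(X² + Z²)/8)
54*(47 + W(n, 5)) = 54*(47 + (-½ + √(5² + 5²)/8)) = 54*(47 + (-½ + √(25 + 25)/8)) = 54*(47 + (-½ + √50/8)) = 54*(47 + (-½ + (5*√2)/8)) = 54*(47 + (-½ + 5*√2/8)) = 54*(93/2 + 5*√2/8) = 2511 + 135*√2/4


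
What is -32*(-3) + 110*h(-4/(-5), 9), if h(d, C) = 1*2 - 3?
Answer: -14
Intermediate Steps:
h(d, C) = -1 (h(d, C) = 2 - 3 = -1)
-32*(-3) + 110*h(-4/(-5), 9) = -32*(-3) + 110*(-1) = 96 - 110 = -14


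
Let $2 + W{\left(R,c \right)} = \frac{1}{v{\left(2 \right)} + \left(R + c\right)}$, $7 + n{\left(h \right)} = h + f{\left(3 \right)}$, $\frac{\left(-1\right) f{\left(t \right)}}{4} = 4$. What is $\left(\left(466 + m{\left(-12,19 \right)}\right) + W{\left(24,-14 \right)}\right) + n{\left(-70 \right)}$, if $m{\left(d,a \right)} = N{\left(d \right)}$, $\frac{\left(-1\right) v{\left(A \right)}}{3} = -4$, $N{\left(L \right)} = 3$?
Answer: $\frac{8229}{22} \approx 374.05$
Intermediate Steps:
$v{\left(A \right)} = 12$ ($v{\left(A \right)} = \left(-3\right) \left(-4\right) = 12$)
$m{\left(d,a \right)} = 3$
$f{\left(t \right)} = -16$ ($f{\left(t \right)} = \left(-4\right) 4 = -16$)
$n{\left(h \right)} = -23 + h$ ($n{\left(h \right)} = -7 + \left(h - 16\right) = -7 + \left(-16 + h\right) = -23 + h$)
$W{\left(R,c \right)} = -2 + \frac{1}{12 + R + c}$ ($W{\left(R,c \right)} = -2 + \frac{1}{12 + \left(R + c\right)} = -2 + \frac{1}{12 + R + c}$)
$\left(\left(466 + m{\left(-12,19 \right)}\right) + W{\left(24,-14 \right)}\right) + n{\left(-70 \right)} = \left(\left(466 + 3\right) + \frac{-23 - 48 - -28}{12 + 24 - 14}\right) - 93 = \left(469 + \frac{-23 - 48 + 28}{22}\right) - 93 = \left(469 + \frac{1}{22} \left(-43\right)\right) - 93 = \left(469 - \frac{43}{22}\right) - 93 = \frac{10275}{22} - 93 = \frac{8229}{22}$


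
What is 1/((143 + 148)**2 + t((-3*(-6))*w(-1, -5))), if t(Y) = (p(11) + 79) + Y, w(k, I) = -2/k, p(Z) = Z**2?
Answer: 1/84917 ≈ 1.1776e-5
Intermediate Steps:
t(Y) = 200 + Y (t(Y) = (11**2 + 79) + Y = (121 + 79) + Y = 200 + Y)
1/((143 + 148)**2 + t((-3*(-6))*w(-1, -5))) = 1/((143 + 148)**2 + (200 + (-3*(-6))*(-2/(-1)))) = 1/(291**2 + (200 + 18*(-2*(-1)))) = 1/(84681 + (200 + 18*2)) = 1/(84681 + (200 + 36)) = 1/(84681 + 236) = 1/84917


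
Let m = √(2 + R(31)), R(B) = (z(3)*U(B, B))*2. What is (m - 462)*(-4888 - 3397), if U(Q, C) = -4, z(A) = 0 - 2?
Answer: 3827670 - 24855*√2 ≈ 3.7925e+6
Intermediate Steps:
z(A) = -2
R(B) = 16 (R(B) = -2*(-4)*2 = 8*2 = 16)
m = 3*√2 (m = √(2 + 16) = √18 = 3*√2 ≈ 4.2426)
(m - 462)*(-4888 - 3397) = (3*√2 - 462)*(-4888 - 3397) = (-462 + 3*√2)*(-8285) = 3827670 - 24855*√2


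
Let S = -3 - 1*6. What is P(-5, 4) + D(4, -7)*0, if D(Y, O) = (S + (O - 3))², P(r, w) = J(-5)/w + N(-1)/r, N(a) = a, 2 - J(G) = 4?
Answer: -3/10 ≈ -0.30000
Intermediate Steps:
J(G) = -2 (J(G) = 2 - 1*4 = 2 - 4 = -2)
S = -9 (S = -3 - 6 = -9)
P(r, w) = -1/r - 2/w (P(r, w) = -2/w - 1/r = -1/r - 2/w)
D(Y, O) = (-12 + O)² (D(Y, O) = (-9 + (O - 3))² = (-9 + (-3 + O))² = (-12 + O)²)
P(-5, 4) + D(4, -7)*0 = (-1/(-5) - 2/4) + (-12 - 7)²*0 = (-1*(-⅕) - 2*¼) + (-19)²*0 = (⅕ - ½) + 361*0 = -3/10 + 0 = -3/10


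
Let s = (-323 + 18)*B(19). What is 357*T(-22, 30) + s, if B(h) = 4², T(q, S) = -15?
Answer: -10235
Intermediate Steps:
B(h) = 16
s = -4880 (s = (-323 + 18)*16 = -305*16 = -4880)
357*T(-22, 30) + s = 357*(-15) - 4880 = -5355 - 4880 = -10235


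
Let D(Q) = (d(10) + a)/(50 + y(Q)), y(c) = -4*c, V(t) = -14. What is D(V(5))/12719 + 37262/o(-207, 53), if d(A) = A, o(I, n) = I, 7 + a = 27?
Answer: -1092111823/6066963 ≈ -180.01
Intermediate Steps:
a = 20 (a = -7 + 27 = 20)
D(Q) = 30/(50 - 4*Q) (D(Q) = (10 + 20)/(50 - 4*Q) = 30/(50 - 4*Q))
D(V(5))/12719 + 37262/o(-207, 53) = -15/(-25 + 2*(-14))/12719 + 37262/(-207) = -15/(-25 - 28)*(1/12719) + 37262*(-1/207) = -15/(-53)*(1/12719) - 37262/207 = -15*(-1/53)*(1/12719) - 37262/207 = (15/53)*(1/12719) - 37262/207 = 15/674107 - 37262/207 = -1092111823/6066963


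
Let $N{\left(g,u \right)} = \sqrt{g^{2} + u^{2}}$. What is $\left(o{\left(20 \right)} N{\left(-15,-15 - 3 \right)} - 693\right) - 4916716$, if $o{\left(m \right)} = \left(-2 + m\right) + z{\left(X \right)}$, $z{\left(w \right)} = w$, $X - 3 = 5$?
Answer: $-4917409 + 78 \sqrt{61} \approx -4.9168 \cdot 10^{6}$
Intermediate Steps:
$X = 8$ ($X = 3 + 5 = 8$)
$o{\left(m \right)} = 6 + m$ ($o{\left(m \right)} = \left(-2 + m\right) + 8 = 6 + m$)
$\left(o{\left(20 \right)} N{\left(-15,-15 - 3 \right)} - 693\right) - 4916716 = \left(\left(6 + 20\right) \sqrt{\left(-15\right)^{2} + \left(-15 - 3\right)^{2}} - 693\right) - 4916716 = \left(26 \sqrt{225 + \left(-18\right)^{2}} - 693\right) - 4916716 = \left(26 \sqrt{225 + 324} - 693\right) - 4916716 = \left(26 \sqrt{549} - 693\right) - 4916716 = \left(26 \cdot 3 \sqrt{61} - 693\right) - 4916716 = \left(78 \sqrt{61} - 693\right) - 4916716 = \left(-693 + 78 \sqrt{61}\right) - 4916716 = -4917409 + 78 \sqrt{61}$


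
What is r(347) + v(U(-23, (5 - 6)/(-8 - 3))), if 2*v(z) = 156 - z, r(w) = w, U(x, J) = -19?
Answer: 869/2 ≈ 434.50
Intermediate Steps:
v(z) = 78 - z/2 (v(z) = (156 - z)/2 = 78 - z/2)
r(347) + v(U(-23, (5 - 6)/(-8 - 3))) = 347 + (78 - ½*(-19)) = 347 + (78 + 19/2) = 347 + 175/2 = 869/2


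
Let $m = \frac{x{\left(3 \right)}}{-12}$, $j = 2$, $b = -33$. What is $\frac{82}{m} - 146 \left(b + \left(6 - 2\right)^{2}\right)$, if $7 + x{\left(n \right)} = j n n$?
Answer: $\frac{26318}{11} \approx 2392.5$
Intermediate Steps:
$x{\left(n \right)} = -7 + 2 n^{2}$ ($x{\left(n \right)} = -7 + 2 n n = -7 + 2 n^{2}$)
$m = - \frac{11}{12}$ ($m = \frac{-7 + 2 \cdot 3^{2}}{-12} = \left(-7 + 2 \cdot 9\right) \left(- \frac{1}{12}\right) = \left(-7 + 18\right) \left(- \frac{1}{12}\right) = 11 \left(- \frac{1}{12}\right) = - \frac{11}{12} \approx -0.91667$)
$\frac{82}{m} - 146 \left(b + \left(6 - 2\right)^{2}\right) = \frac{82}{- \frac{11}{12}} - 146 \left(-33 + \left(6 - 2\right)^{2}\right) = 82 \left(- \frac{12}{11}\right) - 146 \left(-33 + \left(6 - 2\right)^{2}\right) = - \frac{984}{11} - 146 \left(-33 + 4^{2}\right) = - \frac{984}{11} - 146 \left(-33 + 16\right) = - \frac{984}{11} - -2482 = - \frac{984}{11} + 2482 = \frac{26318}{11}$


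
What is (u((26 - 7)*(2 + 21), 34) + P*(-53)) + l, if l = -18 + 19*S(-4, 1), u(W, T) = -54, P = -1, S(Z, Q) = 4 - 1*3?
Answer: 0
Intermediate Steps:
S(Z, Q) = 1 (S(Z, Q) = 4 - 3 = 1)
l = 1 (l = -18 + 19*1 = -18 + 19 = 1)
(u((26 - 7)*(2 + 21), 34) + P*(-53)) + l = (-54 - 1*(-53)) + 1 = (-54 + 53) + 1 = -1 + 1 = 0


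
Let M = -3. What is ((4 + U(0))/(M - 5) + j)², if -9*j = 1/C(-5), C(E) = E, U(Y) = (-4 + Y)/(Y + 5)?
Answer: 289/2025 ≈ 0.14272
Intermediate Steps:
U(Y) = (-4 + Y)/(5 + Y)
j = 1/45 (j = -⅑/(-5) = -⅑*(-⅕) = 1/45 ≈ 0.022222)
((4 + U(0))/(M - 5) + j)² = ((4 + (-4 + 0)/(5 + 0))/(-3 - 5) + 1/45)² = ((4 - 4/5)/(-8) + 1/45)² = ((4 + (⅕)*(-4))*(-⅛) + 1/45)² = ((4 - ⅘)*(-⅛) + 1/45)² = ((16/5)*(-⅛) + 1/45)² = (-⅖ + 1/45)² = (-17/45)² = 289/2025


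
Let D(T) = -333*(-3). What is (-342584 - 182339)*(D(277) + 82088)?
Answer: -43614277301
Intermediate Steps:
D(T) = 999
(-342584 - 182339)*(D(277) + 82088) = (-342584 - 182339)*(999 + 82088) = -524923*83087 = -43614277301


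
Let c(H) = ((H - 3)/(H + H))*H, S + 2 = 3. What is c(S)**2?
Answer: 1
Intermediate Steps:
S = 1 (S = -2 + 3 = 1)
c(H) = -3/2 + H/2 (c(H) = ((-3 + H)/((2*H)))*H = ((-3 + H)*(1/(2*H)))*H = ((-3 + H)/(2*H))*H = -3/2 + H/2)
c(S)**2 = (-3/2 + (1/2)*1)**2 = (-3/2 + 1/2)**2 = (-1)**2 = 1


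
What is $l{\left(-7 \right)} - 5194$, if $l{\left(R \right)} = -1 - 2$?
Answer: $-5197$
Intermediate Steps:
$l{\left(R \right)} = -3$ ($l{\left(R \right)} = -1 - 2 = -3$)
$l{\left(-7 \right)} - 5194 = -3 - 5194 = -5197$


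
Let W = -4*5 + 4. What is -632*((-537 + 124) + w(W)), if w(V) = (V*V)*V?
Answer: 2849688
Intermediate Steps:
W = -16 (W = -20 + 4 = -16)
w(V) = V³ (w(V) = V²*V = V³)
-632*((-537 + 124) + w(W)) = -632*((-537 + 124) + (-16)³) = -632*(-413 - 4096) = -632*(-4509) = 2849688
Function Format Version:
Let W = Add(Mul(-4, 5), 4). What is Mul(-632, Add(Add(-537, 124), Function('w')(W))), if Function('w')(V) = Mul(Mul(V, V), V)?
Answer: 2849688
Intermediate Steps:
W = -16 (W = Add(-20, 4) = -16)
Function('w')(V) = Pow(V, 3) (Function('w')(V) = Mul(Pow(V, 2), V) = Pow(V, 3))
Mul(-632, Add(Add(-537, 124), Function('w')(W))) = Mul(-632, Add(Add(-537, 124), Pow(-16, 3))) = Mul(-632, Add(-413, -4096)) = Mul(-632, -4509) = 2849688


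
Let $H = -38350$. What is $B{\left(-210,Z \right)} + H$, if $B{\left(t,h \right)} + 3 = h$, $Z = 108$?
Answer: $-38245$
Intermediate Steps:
$B{\left(t,h \right)} = -3 + h$
$B{\left(-210,Z \right)} + H = \left(-3 + 108\right) - 38350 = 105 - 38350 = -38245$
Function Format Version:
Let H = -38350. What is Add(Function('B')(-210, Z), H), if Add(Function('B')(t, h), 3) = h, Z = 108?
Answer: -38245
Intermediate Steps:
Function('B')(t, h) = Add(-3, h)
Add(Function('B')(-210, Z), H) = Add(Add(-3, 108), -38350) = Add(105, -38350) = -38245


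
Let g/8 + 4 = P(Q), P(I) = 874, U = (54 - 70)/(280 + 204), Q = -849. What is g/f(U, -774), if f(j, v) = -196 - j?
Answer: -17545/494 ≈ -35.516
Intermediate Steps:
U = -4/121 (U = -16/484 = -16*1/484 = -4/121 ≈ -0.033058)
g = 6960 (g = -32 + 8*874 = -32 + 6992 = 6960)
g/f(U, -774) = 6960/(-196 - 1*(-4/121)) = 6960/(-196 + 4/121) = 6960/(-23712/121) = 6960*(-121/23712) = -17545/494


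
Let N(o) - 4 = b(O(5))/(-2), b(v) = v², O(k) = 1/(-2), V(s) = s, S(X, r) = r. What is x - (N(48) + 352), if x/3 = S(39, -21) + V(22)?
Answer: -2823/8 ≈ -352.88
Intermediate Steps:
O(k) = -½
N(o) = 31/8 (N(o) = 4 + (-½)²/(-2) = 4 + (¼)*(-½) = 4 - ⅛ = 31/8)
x = 3 (x = 3*(-21 + 22) = 3*1 = 3)
x - (N(48) + 352) = 3 - (31/8 + 352) = 3 - 1*2847/8 = 3 - 2847/8 = -2823/8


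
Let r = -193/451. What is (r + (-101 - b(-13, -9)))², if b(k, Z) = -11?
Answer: 1663253089/203401 ≈ 8177.2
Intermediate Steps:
r = -193/451 ≈ -0.42794
(r + (-101 - b(-13, -9)))² = (-193/451 + (-101 - 1*(-11)))² = (-193/451 + (-101 + 11))² = (-193/451 - 90)² = (-40783/451)² = 1663253089/203401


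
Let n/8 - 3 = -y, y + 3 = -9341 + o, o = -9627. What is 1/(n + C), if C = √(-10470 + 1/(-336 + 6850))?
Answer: 988773088/150087912775275 - I*√444265085606/150087912775275 ≈ 6.588e-6 - 4.4409e-9*I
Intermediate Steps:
y = -18971 (y = -3 + (-9341 - 9627) = -3 - 18968 = -18971)
C = I*√444265085606/6514 (C = √(-10470 + 1/6514) = √(-68201579/6514) = I*√444265085606/6514 ≈ 102.32*I)
n = 151792 (n = 24 + 8*(-1*(-18971)) = 24 + 8*18971 = 24 + 151768 = 151792)
1/(n + C) = 1/(151792 + I*√444265085606/6514)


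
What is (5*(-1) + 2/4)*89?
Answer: -801/2 ≈ -400.50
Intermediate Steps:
(5*(-1) + 2/4)*89 = (-5 + 2*(¼))*89 = (-5 + ½)*89 = -9/2*89 = -801/2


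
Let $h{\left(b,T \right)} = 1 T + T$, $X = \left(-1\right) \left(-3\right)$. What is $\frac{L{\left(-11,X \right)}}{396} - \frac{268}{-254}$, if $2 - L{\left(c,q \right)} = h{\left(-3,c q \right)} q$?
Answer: $\frac{19616}{12573} \approx 1.5602$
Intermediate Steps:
$X = 3$
$h{\left(b,T \right)} = 2 T$ ($h{\left(b,T \right)} = T + T = 2 T$)
$L{\left(c,q \right)} = 2 - 2 c q^{2}$ ($L{\left(c,q \right)} = 2 - 2 c q q = 2 - 2 c q^{2}$)
$\frac{L{\left(-11,X \right)}}{396} - \frac{268}{-254} = \frac{2 - - 22 \cdot 3^{2}}{396} - \frac{268}{-254} = \left(2 - \left(-22\right) 9\right) \frac{1}{396} - - \frac{134}{127} = \left(2 + 198\right) \frac{1}{396} + \frac{134}{127} = 200 \cdot \frac{1}{396} + \frac{134}{127} = \frac{50}{99} + \frac{134}{127} = \frac{19616}{12573}$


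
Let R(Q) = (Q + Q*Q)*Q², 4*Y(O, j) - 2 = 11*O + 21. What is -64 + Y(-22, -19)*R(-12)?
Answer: -1040752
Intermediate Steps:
Y(O, j) = 23/4 + 11*O/4 (Y(O, j) = ½ + (11*O + 21)/4 = ½ + (21 + 11*O)/4 = ½ + (21/4 + 11*O/4) = 23/4 + 11*O/4)
R(Q) = Q²*(Q + Q²) (R(Q) = (Q + Q²)*Q² = Q²*(Q + Q²))
-64 + Y(-22, -19)*R(-12) = -64 + (23/4 + (11/4)*(-22))*((-12)³*(1 - 12)) = -64 + (23/4 - 121/2)*(-1728*(-11)) = -64 - 219/4*19008 = -64 - 1040688 = -1040752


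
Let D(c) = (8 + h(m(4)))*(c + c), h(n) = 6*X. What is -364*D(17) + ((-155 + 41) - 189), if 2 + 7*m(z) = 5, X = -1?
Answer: -25055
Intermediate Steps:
m(z) = 3/7 (m(z) = -2/7 + (⅐)*5 = -2/7 + 5/7 = 3/7)
h(n) = -6 (h(n) = 6*(-1) = -6)
D(c) = 4*c (D(c) = (8 - 6)*(c + c) = 2*(2*c) = 4*c)
-364*D(17) + ((-155 + 41) - 189) = -1456*17 + ((-155 + 41) - 189) = -364*68 + (-114 - 189) = -24752 - 303 = -25055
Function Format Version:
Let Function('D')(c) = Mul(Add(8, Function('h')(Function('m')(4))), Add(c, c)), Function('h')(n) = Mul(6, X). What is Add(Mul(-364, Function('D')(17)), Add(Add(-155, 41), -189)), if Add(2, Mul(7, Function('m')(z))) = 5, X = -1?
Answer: -25055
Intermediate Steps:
Function('m')(z) = Rational(3, 7) (Function('m')(z) = Add(Rational(-2, 7), Mul(Rational(1, 7), 5)) = Add(Rational(-2, 7), Rational(5, 7)) = Rational(3, 7))
Function('h')(n) = -6 (Function('h')(n) = Mul(6, -1) = -6)
Function('D')(c) = Mul(4, c) (Function('D')(c) = Mul(Add(8, -6), Add(c, c)) = Mul(2, Mul(2, c)) = Mul(4, c))
Add(Mul(-364, Function('D')(17)), Add(Add(-155, 41), -189)) = Add(Mul(-364, Mul(4, 17)), Add(Add(-155, 41), -189)) = Add(Mul(-364, 68), Add(-114, -189)) = Add(-24752, -303) = -25055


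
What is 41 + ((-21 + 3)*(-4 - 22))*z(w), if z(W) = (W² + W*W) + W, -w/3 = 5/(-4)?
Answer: 29917/2 ≈ 14959.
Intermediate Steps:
w = 15/4 (w = -15/(-4) = -15*(-1)/4 = -3*(-5/4) = 15/4 ≈ 3.7500)
z(W) = W + 2*W² (z(W) = (W² + W²) + W = 2*W² + W = W + 2*W²)
41 + ((-21 + 3)*(-4 - 22))*z(w) = 41 + ((-21 + 3)*(-4 - 22))*(15*(1 + 2*(15/4))/4) = 41 + (-18*(-26))*(15*(1 + 15/2)/4) = 41 + 468*((15/4)*(17/2)) = 41 + 468*(255/8) = 41 + 29835/2 = 29917/2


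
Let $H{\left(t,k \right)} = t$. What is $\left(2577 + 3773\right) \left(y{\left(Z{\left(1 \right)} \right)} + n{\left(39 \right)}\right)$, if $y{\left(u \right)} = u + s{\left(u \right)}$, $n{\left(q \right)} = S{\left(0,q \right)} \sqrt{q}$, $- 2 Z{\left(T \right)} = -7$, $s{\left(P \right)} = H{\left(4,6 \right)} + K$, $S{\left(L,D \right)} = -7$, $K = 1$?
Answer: $53975 - 44450 \sqrt{39} \approx -2.2362 \cdot 10^{5}$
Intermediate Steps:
$s{\left(P \right)} = 5$ ($s{\left(P \right)} = 4 + 1 = 5$)
$Z{\left(T \right)} = \frac{7}{2}$ ($Z{\left(T \right)} = \left(- \frac{1}{2}\right) \left(-7\right) = \frac{7}{2}$)
$n{\left(q \right)} = - 7 \sqrt{q}$
$y{\left(u \right)} = 5 + u$ ($y{\left(u \right)} = u + 5 = 5 + u$)
$\left(2577 + 3773\right) \left(y{\left(Z{\left(1 \right)} \right)} + n{\left(39 \right)}\right) = \left(2577 + 3773\right) \left(\left(5 + \frac{7}{2}\right) - 7 \sqrt{39}\right) = 6350 \left(\frac{17}{2} - 7 \sqrt{39}\right) = 53975 - 44450 \sqrt{39}$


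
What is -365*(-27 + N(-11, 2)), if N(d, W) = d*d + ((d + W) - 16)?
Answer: -25185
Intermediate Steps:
N(d, W) = -16 + W + d + d² (N(d, W) = d² + ((W + d) - 16) = d² + (-16 + W + d) = -16 + W + d + d²)
-365*(-27 + N(-11, 2)) = -365*(-27 + (-16 + 2 - 11 + (-11)²)) = -365*(-27 + (-16 + 2 - 11 + 121)) = -365*(-27 + 96) = -365*69 = -25185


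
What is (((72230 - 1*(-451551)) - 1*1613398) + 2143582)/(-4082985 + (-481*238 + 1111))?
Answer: -1053965/4196352 ≈ -0.25116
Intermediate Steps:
(((72230 - 1*(-451551)) - 1*1613398) + 2143582)/(-4082985 + (-481*238 + 1111)) = (((72230 + 451551) - 1613398) + 2143582)/(-4082985 + (-114478 + 1111)) = ((523781 - 1613398) + 2143582)/(-4082985 - 113367) = (-1089617 + 2143582)/(-4196352) = 1053965*(-1/4196352) = -1053965/4196352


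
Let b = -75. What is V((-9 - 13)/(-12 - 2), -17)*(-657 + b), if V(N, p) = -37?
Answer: 27084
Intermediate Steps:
V((-9 - 13)/(-12 - 2), -17)*(-657 + b) = -37*(-657 - 75) = -37*(-732) = 27084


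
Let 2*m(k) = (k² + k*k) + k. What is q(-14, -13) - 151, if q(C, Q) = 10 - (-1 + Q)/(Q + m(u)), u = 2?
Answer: -571/4 ≈ -142.75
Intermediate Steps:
m(k) = k² + k/2 (m(k) = ((k² + k*k) + k)/2 = ((k² + k²) + k)/2 = (2*k² + k)/2 = (k + 2*k²)/2 = k² + k/2)
q(C, Q) = 10 - (-1 + Q)/(5 + Q) (q(C, Q) = 10 - (-1 + Q)/(Q + 2*(½ + 2)) = 10 - (-1 + Q)/(Q + 2*(5/2)) = 10 - (-1 + Q)/(Q + 5) = 10 - (-1 + Q)/(5 + Q))
q(-14, -13) - 151 = 3*(17 + 3*(-13))/(5 - 13) - 151 = 3*(17 - 39)/(-8) - 151 = 3*(-⅛)*(-22) - 151 = 33/4 - 151 = -571/4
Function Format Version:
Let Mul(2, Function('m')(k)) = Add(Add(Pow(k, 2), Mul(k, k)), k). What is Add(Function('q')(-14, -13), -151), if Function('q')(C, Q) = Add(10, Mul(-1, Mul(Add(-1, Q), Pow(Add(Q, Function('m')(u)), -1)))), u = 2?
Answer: Rational(-571, 4) ≈ -142.75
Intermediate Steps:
Function('m')(k) = Add(Pow(k, 2), Mul(Rational(1, 2), k)) (Function('m')(k) = Mul(Rational(1, 2), Add(Add(Pow(k, 2), Mul(k, k)), k)) = Mul(Rational(1, 2), Add(Add(Pow(k, 2), Pow(k, 2)), k)) = Mul(Rational(1, 2), Add(Mul(2, Pow(k, 2)), k)) = Mul(Rational(1, 2), Add(k, Mul(2, Pow(k, 2)))) = Add(Pow(k, 2), Mul(Rational(1, 2), k)))
Function('q')(C, Q) = Add(10, Mul(-1, Pow(Add(5, Q), -1), Add(-1, Q))) (Function('q')(C, Q) = Add(10, Mul(-1, Mul(Add(-1, Q), Pow(Add(Q, Mul(2, Add(Rational(1, 2), 2))), -1)))) = Add(10, Mul(-1, Mul(Add(-1, Q), Pow(Add(Q, Mul(2, Rational(5, 2))), -1)))) = Add(10, Mul(-1, Mul(Add(-1, Q), Pow(Add(Q, 5), -1)))) = Add(10, Mul(-1, Mul(Add(-1, Q), Pow(Add(5, Q), -1)))) = Add(10, Mul(-1, Mul(Pow(Add(5, Q), -1), Add(-1, Q)))) = Add(10, Mul(-1, Pow(Add(5, Q), -1), Add(-1, Q))))
Add(Function('q')(-14, -13), -151) = Add(Mul(3, Pow(Add(5, -13), -1), Add(17, Mul(3, -13))), -151) = Add(Mul(3, Pow(-8, -1), Add(17, -39)), -151) = Add(Mul(3, Rational(-1, 8), -22), -151) = Add(Rational(33, 4), -151) = Rational(-571, 4)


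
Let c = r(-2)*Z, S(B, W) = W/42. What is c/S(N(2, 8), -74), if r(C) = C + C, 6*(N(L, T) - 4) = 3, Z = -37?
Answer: -84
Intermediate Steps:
N(L, T) = 9/2 (N(L, T) = 4 + (1/6)*3 = 4 + 1/2 = 9/2)
S(B, W) = W/42 (S(B, W) = W*(1/42) = W/42)
r(C) = 2*C
c = 148 (c = (2*(-2))*(-37) = -4*(-37) = 148)
c/S(N(2, 8), -74) = 148/(((1/42)*(-74))) = 148/(-37/21) = 148*(-21/37) = -84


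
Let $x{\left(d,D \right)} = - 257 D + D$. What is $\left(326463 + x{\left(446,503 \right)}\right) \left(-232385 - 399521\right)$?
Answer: $-124924656670$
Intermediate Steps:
$x{\left(d,D \right)} = - 256 D$
$\left(326463 + x{\left(446,503 \right)}\right) \left(-232385 - 399521\right) = \left(326463 - 128768\right) \left(-232385 - 399521\right) = \left(326463 - 128768\right) \left(-631906\right) = 197695 \left(-631906\right) = -124924656670$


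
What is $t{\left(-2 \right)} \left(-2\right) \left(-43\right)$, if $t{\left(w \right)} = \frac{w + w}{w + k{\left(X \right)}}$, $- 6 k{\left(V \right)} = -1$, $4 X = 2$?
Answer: $\frac{2064}{11} \approx 187.64$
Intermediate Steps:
$X = \frac{1}{2}$ ($X = \frac{1}{4} \cdot 2 = \frac{1}{2} \approx 0.5$)
$k{\left(V \right)} = \frac{1}{6}$ ($k{\left(V \right)} = \left(- \frac{1}{6}\right) \left(-1\right) = \frac{1}{6}$)
$t{\left(w \right)} = \frac{2 w}{\frac{1}{6} + w}$ ($t{\left(w \right)} = \frac{w + w}{w + \frac{1}{6}} = \frac{2 w}{\frac{1}{6} + w}$)
$t{\left(-2 \right)} \left(-2\right) \left(-43\right) = 12 \left(-2\right) \frac{1}{1 + 6 \left(-2\right)} \left(-2\right) \left(-43\right) = 12 \left(-2\right) \frac{1}{1 - 12} \left(-2\right) \left(-43\right) = 12 \left(-2\right) \frac{1}{-11} \left(-2\right) \left(-43\right) = 12 \left(-2\right) \left(- \frac{1}{11}\right) \left(-2\right) \left(-43\right) = \frac{24}{11} \left(-2\right) \left(-43\right) = \left(- \frac{48}{11}\right) \left(-43\right) = \frac{2064}{11}$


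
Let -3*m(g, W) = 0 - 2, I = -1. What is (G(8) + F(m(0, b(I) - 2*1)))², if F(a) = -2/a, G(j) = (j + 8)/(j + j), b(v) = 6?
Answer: 4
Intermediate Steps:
G(j) = (8 + j)/(2*j) (G(j) = (8 + j)/((2*j)) = (8 + j)*(1/(2*j)) = (8 + j)/(2*j))
m(g, W) = ⅔ (m(g, W) = -(0 - 2)/3 = -⅓*(-2) = ⅔)
(G(8) + F(m(0, b(I) - 2*1)))² = ((½)*(8 + 8)/8 - 2/⅔)² = ((½)*(⅛)*16 - 2*3/2)² = (1 - 3)² = (-2)² = 4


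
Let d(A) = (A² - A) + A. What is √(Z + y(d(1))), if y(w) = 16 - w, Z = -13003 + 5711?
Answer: I*√7277 ≈ 85.305*I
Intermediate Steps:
d(A) = A²
Z = -7292
√(Z + y(d(1))) = √(-7292 + (16 - 1*1²)) = √(-7292 + (16 - 1*1)) = √(-7292 + (16 - 1)) = √(-7292 + 15) = √(-7277) = I*√7277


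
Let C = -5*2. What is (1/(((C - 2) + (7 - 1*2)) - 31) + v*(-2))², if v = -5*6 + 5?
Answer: 3606201/1444 ≈ 2497.4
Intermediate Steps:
v = -25 (v = -30 + 5 = -25)
C = -10
(1/(((C - 2) + (7 - 1*2)) - 31) + v*(-2))² = (1/(((-10 - 2) + (7 - 1*2)) - 31) - 25*(-2))² = (1/((-12 + (7 - 2)) - 31) + 50)² = (1/((-12 + 5) - 31) + 50)² = (1/(-7 - 31) + 50)² = (1/(-38) + 50)² = (-1/38 + 50)² = (1899/38)² = 3606201/1444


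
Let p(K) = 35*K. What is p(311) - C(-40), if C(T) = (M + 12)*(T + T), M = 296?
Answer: 35525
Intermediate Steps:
C(T) = 616*T (C(T) = (296 + 12)*(T + T) = 308*(2*T) = 616*T)
p(311) - C(-40) = 35*311 - 616*(-40) = 10885 - 1*(-24640) = 10885 + 24640 = 35525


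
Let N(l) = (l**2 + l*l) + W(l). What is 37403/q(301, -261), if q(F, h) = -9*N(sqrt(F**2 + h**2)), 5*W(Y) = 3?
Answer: -187015/14285007 ≈ -0.013092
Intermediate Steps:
W(Y) = 3/5 (W(Y) = (1/5)*3 = 3/5)
N(l) = 3/5 + 2*l**2 (N(l) = (l**2 + l*l) + 3/5 = (l**2 + l**2) + 3/5 = 2*l**2 + 3/5 = 3/5 + 2*l**2)
q(F, h) = -27/5 - 18*F**2 - 18*h**2 (q(F, h) = -9*(3/5 + 2*(sqrt(F**2 + h**2))**2) = -9*(3/5 + 2*(F**2 + h**2)) = -9*(3/5 + (2*F**2 + 2*h**2)) = -9*(3/5 + 2*F**2 + 2*h**2) = -27/5 - 18*F**2 - 18*h**2)
37403/q(301, -261) = 37403/(-27/5 - 18*301**2 - 18*(-261)**2) = 37403/(-27/5 - 18*90601 - 18*68121) = 37403/(-27/5 - 1630818 - 1226178) = 37403/(-14285007/5) = 37403*(-5/14285007) = -187015/14285007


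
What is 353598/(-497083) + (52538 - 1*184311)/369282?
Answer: -196079494795/183563804406 ≈ -1.0682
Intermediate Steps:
353598/(-497083) + (52538 - 1*184311)/369282 = 353598*(-1/497083) + (52538 - 184311)*(1/369282) = -353598/497083 - 131773*1/369282 = -353598/497083 - 131773/369282 = -196079494795/183563804406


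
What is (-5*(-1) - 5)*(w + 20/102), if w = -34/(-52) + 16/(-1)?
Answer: 0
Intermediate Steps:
w = -399/26 (w = -34*(-1/52) + 16*(-1) = 17/26 - 16 = -399/26 ≈ -15.346)
(-5*(-1) - 5)*(w + 20/102) = (-5*(-1) - 5)*(-399/26 + 20/102) = (5 - 5)*(-399/26 + 20*(1/102)) = 0*(-399/26 + 10/51) = 0*(-20089/1326) = 0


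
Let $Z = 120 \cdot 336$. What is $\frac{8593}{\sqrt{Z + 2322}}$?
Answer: $\frac{8593 \sqrt{4738}}{14214} \approx 41.613$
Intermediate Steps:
$Z = 40320$
$\frac{8593}{\sqrt{Z + 2322}} = \frac{8593}{\sqrt{40320 + 2322}} = \frac{8593}{\sqrt{42642}} = \frac{8593}{3 \sqrt{4738}} = 8593 \frac{\sqrt{4738}}{14214} = \frac{8593 \sqrt{4738}}{14214}$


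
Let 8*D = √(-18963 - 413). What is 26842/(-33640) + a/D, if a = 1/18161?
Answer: -13421/16820 - 2*I*√1211/21992971 ≈ -0.79792 - 3.1646e-6*I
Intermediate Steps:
D = I*√1211/2 (D = √(-18963 - 413)/8 = √(-19376)/8 = (4*I*√1211)/8 = I*√1211/2 ≈ 17.4*I)
a = 1/18161 ≈ 5.5063e-5
26842/(-33640) + a/D = 26842/(-33640) + 1/(18161*((I*√1211/2))) = 26842*(-1/33640) + (-2*I*√1211/1211)/18161 = -13421/16820 - 2*I*√1211/21992971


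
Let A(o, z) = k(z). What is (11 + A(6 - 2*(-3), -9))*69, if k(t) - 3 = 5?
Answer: 1311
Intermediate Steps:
k(t) = 8 (k(t) = 3 + 5 = 8)
A(o, z) = 8
(11 + A(6 - 2*(-3), -9))*69 = (11 + 8)*69 = 19*69 = 1311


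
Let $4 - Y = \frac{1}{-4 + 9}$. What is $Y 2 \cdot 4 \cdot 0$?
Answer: $0$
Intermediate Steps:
$Y = \frac{19}{5}$ ($Y = 4 - \frac{1}{-4 + 9} = 4 - \frac{1}{5} = \frac{19}{5} \approx 3.8$)
$Y 2 \cdot 4 \cdot 0 = \frac{19 \cdot 2 \cdot 4}{5} \cdot 0 = \frac{19}{5} \cdot 8 \cdot 0 = \frac{152}{5} \cdot 0 = 0$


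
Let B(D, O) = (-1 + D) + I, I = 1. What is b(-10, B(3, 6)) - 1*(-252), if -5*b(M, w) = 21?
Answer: 1239/5 ≈ 247.80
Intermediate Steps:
B(D, O) = D (B(D, O) = (-1 + D) + 1 = D)
b(M, w) = -21/5 (b(M, w) = -1/5*21 = -21/5)
b(-10, B(3, 6)) - 1*(-252) = -21/5 - 1*(-252) = -21/5 + 252 = 1239/5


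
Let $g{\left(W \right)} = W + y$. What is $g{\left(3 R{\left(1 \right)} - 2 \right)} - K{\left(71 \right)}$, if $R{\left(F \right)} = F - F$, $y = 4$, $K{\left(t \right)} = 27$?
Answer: $-25$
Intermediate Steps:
$R{\left(F \right)} = 0$
$g{\left(W \right)} = 4 + W$ ($g{\left(W \right)} = W + 4 = 4 + W$)
$g{\left(3 R{\left(1 \right)} - 2 \right)} - K{\left(71 \right)} = \left(4 + \left(3 \cdot 0 - 2\right)\right) - 27 = \left(4 + \left(0 - 2\right)\right) - 27 = \left(4 - 2\right) - 27 = 2 - 27 = -25$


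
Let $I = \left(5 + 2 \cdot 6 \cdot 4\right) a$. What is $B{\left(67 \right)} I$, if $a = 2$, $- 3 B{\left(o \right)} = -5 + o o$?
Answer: $- \frac{475304}{3} \approx -1.5843 \cdot 10^{5}$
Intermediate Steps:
$B{\left(o \right)} = \frac{5}{3} - \frac{o^{2}}{3}$ ($B{\left(o \right)} = - \frac{-5 + o o}{3} = - \frac{-5 + o^{2}}{3} = \frac{5}{3} - \frac{o^{2}}{3}$)
$I = 106$ ($I = \left(5 + 2 \cdot 6 \cdot 4\right) 2 = \left(5 + 12 \cdot 4\right) 2 = \left(5 + 48\right) 2 = 53 \cdot 2 = 106$)
$B{\left(67 \right)} I = \left(\frac{5}{3} - \frac{67^{2}}{3}\right) 106 = \left(\frac{5}{3} - \frac{4489}{3}\right) 106 = \left(- \frac{4484}{3}\right) 106 = - \frac{475304}{3}$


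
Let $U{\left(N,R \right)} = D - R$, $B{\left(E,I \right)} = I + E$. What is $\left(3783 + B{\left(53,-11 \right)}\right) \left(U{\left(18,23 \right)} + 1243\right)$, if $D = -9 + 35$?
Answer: $4765950$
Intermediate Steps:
$D = 26$
$B{\left(E,I \right)} = E + I$
$U{\left(N,R \right)} = 26 - R$
$\left(3783 + B{\left(53,-11 \right)}\right) \left(U{\left(18,23 \right)} + 1243\right) = \left(3783 + \left(53 - 11\right)\right) \left(\left(26 - 23\right) + 1243\right) = \left(3783 + 42\right) \left(\left(26 - 23\right) + 1243\right) = 3825 \left(3 + 1243\right) = 3825 \cdot 1246 = 4765950$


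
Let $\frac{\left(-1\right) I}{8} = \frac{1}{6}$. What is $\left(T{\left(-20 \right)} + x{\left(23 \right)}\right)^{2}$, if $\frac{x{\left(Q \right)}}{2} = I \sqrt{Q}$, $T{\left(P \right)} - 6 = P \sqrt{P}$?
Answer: $\frac{4 \left(9 - 4 \sqrt{23} - 60 i \sqrt{5}\right)^{2}}{9} \approx -7953.9 + 1214.4 i$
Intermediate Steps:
$I = - \frac{4}{3}$ ($I = - \frac{8}{6} = \left(-8\right) \frac{1}{6} = - \frac{4}{3} \approx -1.3333$)
$T{\left(P \right)} = 6 + P^{\frac{3}{2}}$ ($T{\left(P \right)} = 6 + P \sqrt{P} = 6 + P^{\frac{3}{2}}$)
$x{\left(Q \right)} = - \frac{8 \sqrt{Q}}{3}$ ($x{\left(Q \right)} = 2 \left(- \frac{4 \sqrt{Q}}{3}\right) = - \frac{8 \sqrt{Q}}{3}$)
$\left(T{\left(-20 \right)} + x{\left(23 \right)}\right)^{2} = \left(\left(6 + \left(-20\right)^{\frac{3}{2}}\right) - \frac{8 \sqrt{23}}{3}\right)^{2} = \left(\left(6 - 40 i \sqrt{5}\right) - \frac{8 \sqrt{23}}{3}\right)^{2} = \left(6 - \frac{8 \sqrt{23}}{3} - 40 i \sqrt{5}\right)^{2}$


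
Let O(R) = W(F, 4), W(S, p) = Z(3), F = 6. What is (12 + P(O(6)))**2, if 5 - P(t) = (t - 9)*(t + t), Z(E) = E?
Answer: 2809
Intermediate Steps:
W(S, p) = 3
O(R) = 3
P(t) = 5 - 2*t*(-9 + t) (P(t) = 5 - (t - 9)*(t + t) = 5 - (-9 + t)*2*t = 5 - 2*t*(-9 + t))
(12 + P(O(6)))**2 = (12 + (5 - 2*3**2 + 18*3))**2 = (12 + (5 - 2*9 + 54))**2 = (12 + (5 - 18 + 54))**2 = (12 + 41)**2 = 53**2 = 2809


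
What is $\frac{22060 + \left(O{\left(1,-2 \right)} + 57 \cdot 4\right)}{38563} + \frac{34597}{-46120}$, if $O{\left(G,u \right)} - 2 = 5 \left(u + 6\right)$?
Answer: $- \frac{305226911}{1778525560} \approx -0.17162$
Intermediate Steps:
$O{\left(G,u \right)} = 32 + 5 u$ ($O{\left(G,u \right)} = 2 + 5 \left(u + 6\right) = 2 + 5 \left(6 + u\right) = 2 + \left(30 + 5 u\right) = 32 + 5 u$)
$\frac{22060 + \left(O{\left(1,-2 \right)} + 57 \cdot 4\right)}{38563} + \frac{34597}{-46120} = \frac{22060 + \left(\left(32 + 5 \left(-2\right)\right) + 57 \cdot 4\right)}{38563} + \frac{34597}{-46120} = \left(22060 + \left(\left(32 - 10\right) + 228\right)\right) \frac{1}{38563} + 34597 \left(- \frac{1}{46120}\right) = \left(22060 + \left(22 + 228\right)\right) \frac{1}{38563} - \frac{34597}{46120} = \left(22060 + 250\right) \frac{1}{38563} - \frac{34597}{46120} = 22310 \cdot \frac{1}{38563} - \frac{34597}{46120} = \frac{22310}{38563} - \frac{34597}{46120} = - \frac{305226911}{1778525560}$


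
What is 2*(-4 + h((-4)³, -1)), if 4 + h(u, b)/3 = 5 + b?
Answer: -8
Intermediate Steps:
h(u, b) = 3 + 3*b (h(u, b) = -12 + 3*(5 + b) = -12 + (15 + 3*b) = 3 + 3*b)
2*(-4 + h((-4)³, -1)) = 2*(-4 + (3 + 3*(-1))) = 2*(-4 + (3 - 3)) = 2*(-4 + 0) = 2*(-4) = -8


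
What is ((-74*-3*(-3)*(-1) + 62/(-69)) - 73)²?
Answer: 1669131025/4761 ≈ 3.5058e+5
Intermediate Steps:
((-74*-3*(-3)*(-1) + 62/(-69)) - 73)² = ((-74*9*(-1) + 62*(-1/69)) - 73)² = ((-74/(1/(-9)) - 62/69) - 73)² = ((-74/(-⅑) - 62/69) - 73)² = ((-74*(-9) - 62/69) - 73)² = ((666 - 62/69) - 73)² = (45892/69 - 73)² = (40855/69)² = 1669131025/4761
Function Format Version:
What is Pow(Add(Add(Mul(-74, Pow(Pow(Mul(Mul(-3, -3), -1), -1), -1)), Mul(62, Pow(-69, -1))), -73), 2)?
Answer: Rational(1669131025, 4761) ≈ 3.5058e+5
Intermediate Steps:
Pow(Add(Add(Mul(-74, Pow(Pow(Mul(Mul(-3, -3), -1), -1), -1)), Mul(62, Pow(-69, -1))), -73), 2) = Pow(Add(Add(Mul(-74, Pow(Pow(Mul(9, -1), -1), -1)), Mul(62, Rational(-1, 69))), -73), 2) = Pow(Add(Add(Mul(-74, Pow(Pow(-9, -1), -1)), Rational(-62, 69)), -73), 2) = Pow(Add(Add(Mul(-74, Pow(Rational(-1, 9), -1)), Rational(-62, 69)), -73), 2) = Pow(Add(Add(Mul(-74, -9), Rational(-62, 69)), -73), 2) = Pow(Add(Add(666, Rational(-62, 69)), -73), 2) = Pow(Add(Rational(45892, 69), -73), 2) = Pow(Rational(40855, 69), 2) = Rational(1669131025, 4761)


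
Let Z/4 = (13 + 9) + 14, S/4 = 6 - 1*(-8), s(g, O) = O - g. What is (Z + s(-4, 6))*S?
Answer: 8624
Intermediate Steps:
S = 56 (S = 4*(6 - 1*(-8)) = 4*(6 + 8) = 4*14 = 56)
Z = 144 (Z = 4*((13 + 9) + 14) = 4*(22 + 14) = 4*36 = 144)
(Z + s(-4, 6))*S = (144 + (6 - 1*(-4)))*56 = (144 + (6 + 4))*56 = (144 + 10)*56 = 154*56 = 8624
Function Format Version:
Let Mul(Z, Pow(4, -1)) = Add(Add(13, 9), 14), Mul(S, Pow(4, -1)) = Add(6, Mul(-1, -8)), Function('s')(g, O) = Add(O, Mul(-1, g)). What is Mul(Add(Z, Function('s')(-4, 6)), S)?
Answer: 8624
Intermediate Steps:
S = 56 (S = Mul(4, Add(6, Mul(-1, -8))) = Mul(4, Add(6, 8)) = Mul(4, 14) = 56)
Z = 144 (Z = Mul(4, Add(Add(13, 9), 14)) = Mul(4, Add(22, 14)) = Mul(4, 36) = 144)
Mul(Add(Z, Function('s')(-4, 6)), S) = Mul(Add(144, Add(6, Mul(-1, -4))), 56) = Mul(Add(144, Add(6, 4)), 56) = Mul(Add(144, 10), 56) = Mul(154, 56) = 8624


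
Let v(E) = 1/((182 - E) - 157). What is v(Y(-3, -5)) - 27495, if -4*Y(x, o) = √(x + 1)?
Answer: (-27495*√2 + 2749496*I)/(√2 - 100*I) ≈ -27495.0 - 0.00056553*I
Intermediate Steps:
Y(x, o) = -√(1 + x)/4 (Y(x, o) = -√(x + 1)/4 = -√(1 + x)/4)
v(E) = 1/(25 - E)
v(Y(-3, -5)) - 27495 = -1/(-25 - √(1 - 3)/4) - 27495 = -1/(-25 - I*√2/4) - 27495 = -27495 - 1/(-25 - I*√2/4)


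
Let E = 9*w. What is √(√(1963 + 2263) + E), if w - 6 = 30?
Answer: √(324 + √4226) ≈ 19.723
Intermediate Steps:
w = 36 (w = 6 + 30 = 36)
E = 324 (E = 9*36 = 324)
√(√(1963 + 2263) + E) = √(√(1963 + 2263) + 324) = √(√4226 + 324) = √(324 + √4226)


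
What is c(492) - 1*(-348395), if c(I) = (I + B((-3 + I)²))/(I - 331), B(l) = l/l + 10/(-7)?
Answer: 392644606/1127 ≈ 3.4840e+5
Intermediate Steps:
B(l) = -3/7 (B(l) = 1 + 10*(-⅐) = 1 - 10/7 = -3/7)
c(I) = (-3/7 + I)/(-331 + I) (c(I) = (I - 3/7)/(I - 331) = (-3/7 + I)/(-331 + I))
c(492) - 1*(-348395) = (-3/7 + 492)/(-331 + 492) - 1*(-348395) = (3441/7)/161 + 348395 = (1/161)*(3441/7) + 348395 = 3441/1127 + 348395 = 392644606/1127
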